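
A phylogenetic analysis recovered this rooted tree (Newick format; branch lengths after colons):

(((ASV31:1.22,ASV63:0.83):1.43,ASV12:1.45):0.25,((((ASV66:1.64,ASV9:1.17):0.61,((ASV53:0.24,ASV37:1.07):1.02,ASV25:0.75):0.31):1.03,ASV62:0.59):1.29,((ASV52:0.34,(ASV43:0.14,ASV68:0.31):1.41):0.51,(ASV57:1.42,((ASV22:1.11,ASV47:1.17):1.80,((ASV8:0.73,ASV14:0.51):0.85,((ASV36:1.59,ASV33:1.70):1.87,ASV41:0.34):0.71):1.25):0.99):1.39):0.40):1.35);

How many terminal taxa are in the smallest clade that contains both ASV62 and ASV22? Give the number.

The MRCA of ASV62 and ASV22 is the node subtending ((((ASV66,ASV9),((ASV53,ASV37),ASV25)),ASV62),((ASV52,(ASV43,ASV68)),(ASV57,((ASV22,ASV47),((ASV8,ASV14),((ASV36,ASV33),ASV41)))))).
That clade contains 17 terminal taxa: ASV14, ASV22, ASV25, ASV33, ASV36, ASV37, ASV41, ASV43, ASV47, ASV52, ASV53, ASV57, ASV62, ASV66, ASV68, ASV8, ASV9.

17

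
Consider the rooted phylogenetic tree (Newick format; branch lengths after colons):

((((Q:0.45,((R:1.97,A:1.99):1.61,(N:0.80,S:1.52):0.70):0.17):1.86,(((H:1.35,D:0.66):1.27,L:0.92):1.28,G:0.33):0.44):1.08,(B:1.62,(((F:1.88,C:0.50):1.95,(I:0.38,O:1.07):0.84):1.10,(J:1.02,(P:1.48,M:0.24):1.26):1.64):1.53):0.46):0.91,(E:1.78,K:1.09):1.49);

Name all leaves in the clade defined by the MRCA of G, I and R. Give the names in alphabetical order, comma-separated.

A, B, C, D, F, G, H, I, J, L, M, N, O, P, Q, R, S

Tracing G: it sits inside (((H,D),L),G).
Tracing I: it sits inside (I,O).
Tracing R: it sits inside (R,A).
The smallest clade enclosing all 3 is (((Q,((R,A),(N,S))),(((H,D),L),G)),(B,(((F,C),(I,O)),(J,(P,M))))); the answer is its 17 terminal taxa in alphabetical order.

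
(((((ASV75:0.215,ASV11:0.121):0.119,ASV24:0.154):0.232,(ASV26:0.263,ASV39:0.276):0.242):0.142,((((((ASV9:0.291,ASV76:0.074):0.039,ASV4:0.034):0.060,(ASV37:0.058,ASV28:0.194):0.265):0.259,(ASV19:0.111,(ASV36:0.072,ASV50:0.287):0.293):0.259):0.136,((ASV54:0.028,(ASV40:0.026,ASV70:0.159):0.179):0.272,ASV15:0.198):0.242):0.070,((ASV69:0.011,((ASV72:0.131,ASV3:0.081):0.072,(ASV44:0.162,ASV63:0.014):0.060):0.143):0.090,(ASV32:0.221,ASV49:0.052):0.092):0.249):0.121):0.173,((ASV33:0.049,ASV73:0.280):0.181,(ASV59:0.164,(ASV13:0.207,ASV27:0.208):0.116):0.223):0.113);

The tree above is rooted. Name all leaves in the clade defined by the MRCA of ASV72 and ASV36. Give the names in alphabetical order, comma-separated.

ASV15, ASV19, ASV28, ASV3, ASV32, ASV36, ASV37, ASV4, ASV40, ASV44, ASV49, ASV50, ASV54, ASV63, ASV69, ASV70, ASV72, ASV76, ASV9

Tracing ASV72: it sits inside (ASV72,ASV3).
Tracing ASV36: it sits inside (ASV36,ASV50).
The smallest clade enclosing both is ((((((ASV9,ASV76),ASV4),(ASV37,ASV28)),(ASV19,(ASV36,ASV50))),((ASV54,(ASV40,ASV70)),ASV15)),((ASV69,((ASV72,ASV3),(ASV44,ASV63))),(ASV32,ASV49))); the answer is its 19 terminal taxa in alphabetical order.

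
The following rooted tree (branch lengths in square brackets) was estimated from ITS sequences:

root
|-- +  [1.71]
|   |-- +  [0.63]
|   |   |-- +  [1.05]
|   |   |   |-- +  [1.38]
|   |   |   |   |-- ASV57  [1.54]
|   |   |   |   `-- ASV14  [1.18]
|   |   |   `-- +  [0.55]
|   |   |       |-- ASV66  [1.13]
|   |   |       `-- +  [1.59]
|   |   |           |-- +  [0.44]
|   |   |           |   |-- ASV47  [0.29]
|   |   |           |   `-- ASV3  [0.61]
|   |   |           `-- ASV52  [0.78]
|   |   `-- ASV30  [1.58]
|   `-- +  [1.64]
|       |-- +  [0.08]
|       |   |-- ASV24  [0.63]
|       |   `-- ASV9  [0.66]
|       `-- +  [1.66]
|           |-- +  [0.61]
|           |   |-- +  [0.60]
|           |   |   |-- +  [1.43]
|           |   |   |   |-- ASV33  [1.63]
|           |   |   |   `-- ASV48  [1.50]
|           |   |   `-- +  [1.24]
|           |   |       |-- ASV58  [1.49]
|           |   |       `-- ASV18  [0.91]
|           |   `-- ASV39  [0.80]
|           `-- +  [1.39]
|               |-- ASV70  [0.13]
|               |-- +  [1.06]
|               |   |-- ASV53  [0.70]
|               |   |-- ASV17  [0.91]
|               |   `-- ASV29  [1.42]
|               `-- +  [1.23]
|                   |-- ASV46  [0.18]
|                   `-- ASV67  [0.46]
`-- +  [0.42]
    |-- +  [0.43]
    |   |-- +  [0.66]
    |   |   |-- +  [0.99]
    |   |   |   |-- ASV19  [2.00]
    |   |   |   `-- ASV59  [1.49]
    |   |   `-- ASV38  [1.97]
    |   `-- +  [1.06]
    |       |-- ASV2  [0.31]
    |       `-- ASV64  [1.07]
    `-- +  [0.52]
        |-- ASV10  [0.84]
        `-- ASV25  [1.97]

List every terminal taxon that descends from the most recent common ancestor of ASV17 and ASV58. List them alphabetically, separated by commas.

ASV17, ASV18, ASV29, ASV33, ASV39, ASV46, ASV48, ASV53, ASV58, ASV67, ASV70

Tracing ASV17: it sits inside (ASV53,ASV17,ASV29).
Tracing ASV58: it sits inside (ASV58,ASV18).
The smallest clade enclosing both is ((((ASV33,ASV48),(ASV58,ASV18)),ASV39),(ASV70,(ASV53,ASV17,ASV29),(ASV46,ASV67))); the answer is its 11 terminal taxa in alphabetical order.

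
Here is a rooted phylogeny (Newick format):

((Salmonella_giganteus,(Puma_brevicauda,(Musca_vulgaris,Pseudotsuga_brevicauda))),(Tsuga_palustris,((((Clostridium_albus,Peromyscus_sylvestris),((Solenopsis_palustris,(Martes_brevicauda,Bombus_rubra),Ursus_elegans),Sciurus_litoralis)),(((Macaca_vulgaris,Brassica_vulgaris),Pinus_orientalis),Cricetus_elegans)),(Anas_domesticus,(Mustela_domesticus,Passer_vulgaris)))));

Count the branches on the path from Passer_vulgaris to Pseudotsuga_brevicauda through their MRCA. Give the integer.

The MRCA of Passer_vulgaris and Pseudotsuga_brevicauda is the root of the tree.
From Passer_vulgaris up to that node: 5 branches. From Pseudotsuga_brevicauda up to the same node: 4 branches. Total: 5 + 4 = 9.

9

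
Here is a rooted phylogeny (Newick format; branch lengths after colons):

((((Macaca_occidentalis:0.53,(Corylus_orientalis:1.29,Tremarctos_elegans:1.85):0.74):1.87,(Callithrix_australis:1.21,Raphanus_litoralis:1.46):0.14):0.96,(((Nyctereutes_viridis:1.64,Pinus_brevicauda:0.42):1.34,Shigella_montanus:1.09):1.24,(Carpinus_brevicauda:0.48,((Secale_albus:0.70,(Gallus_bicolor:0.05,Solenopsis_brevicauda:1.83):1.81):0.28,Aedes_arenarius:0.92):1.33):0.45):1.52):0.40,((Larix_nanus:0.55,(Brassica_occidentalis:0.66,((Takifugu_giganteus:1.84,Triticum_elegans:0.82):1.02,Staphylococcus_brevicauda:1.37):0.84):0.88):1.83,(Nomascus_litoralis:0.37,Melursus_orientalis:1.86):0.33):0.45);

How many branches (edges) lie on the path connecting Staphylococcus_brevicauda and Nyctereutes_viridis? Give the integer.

10

The MRCA of Staphylococcus_brevicauda and Nyctereutes_viridis is the root of the tree.
From Staphylococcus_brevicauda up to that node: 5 branches. From Nyctereutes_viridis up to the same node: 5 branches. Total: 5 + 5 = 10.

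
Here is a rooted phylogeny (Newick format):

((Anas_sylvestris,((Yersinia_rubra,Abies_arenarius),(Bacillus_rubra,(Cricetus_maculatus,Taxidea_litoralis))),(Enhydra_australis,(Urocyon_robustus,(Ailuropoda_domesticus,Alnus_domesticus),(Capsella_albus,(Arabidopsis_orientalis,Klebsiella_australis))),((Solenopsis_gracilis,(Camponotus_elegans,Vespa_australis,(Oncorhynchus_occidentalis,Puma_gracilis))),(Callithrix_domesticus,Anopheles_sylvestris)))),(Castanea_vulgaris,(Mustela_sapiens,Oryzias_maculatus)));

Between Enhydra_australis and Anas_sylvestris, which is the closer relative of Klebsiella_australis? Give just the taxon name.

Enhydra_australis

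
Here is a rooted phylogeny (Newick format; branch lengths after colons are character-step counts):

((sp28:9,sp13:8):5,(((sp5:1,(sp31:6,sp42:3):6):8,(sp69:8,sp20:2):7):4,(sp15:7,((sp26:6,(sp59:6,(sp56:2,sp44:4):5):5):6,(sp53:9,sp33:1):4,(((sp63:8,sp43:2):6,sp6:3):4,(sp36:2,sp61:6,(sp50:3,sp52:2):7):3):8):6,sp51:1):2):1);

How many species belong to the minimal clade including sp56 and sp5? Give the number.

20

The MRCA of sp56 and sp5 is the node subtending (((sp5,(sp31,sp42)),(sp69,sp20)),(sp15,((sp26,(sp59,(sp56,sp44))),(sp53,sp33),(((sp63,sp43),sp6),(sp36,sp61,(sp50,sp52)))),sp51)).
That clade contains 20 terminal taxa: sp15, sp20, sp26, sp31, sp33, sp36, sp42, sp43, sp44, sp5, sp50, sp51, sp52, sp53, sp56, sp59, sp6, sp61, sp63, sp69.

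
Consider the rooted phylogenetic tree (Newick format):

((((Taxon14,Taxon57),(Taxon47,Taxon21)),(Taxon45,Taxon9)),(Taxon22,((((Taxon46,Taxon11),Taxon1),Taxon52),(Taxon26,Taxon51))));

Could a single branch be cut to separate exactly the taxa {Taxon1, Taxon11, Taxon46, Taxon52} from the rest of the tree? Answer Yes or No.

Yes

The most recent common ancestor of these taxa subtends (((Taxon46,Taxon11),Taxon1),Taxon52).
That clade has exactly 4 tips — every listed taxon and nothing else — so the group is monophyletic.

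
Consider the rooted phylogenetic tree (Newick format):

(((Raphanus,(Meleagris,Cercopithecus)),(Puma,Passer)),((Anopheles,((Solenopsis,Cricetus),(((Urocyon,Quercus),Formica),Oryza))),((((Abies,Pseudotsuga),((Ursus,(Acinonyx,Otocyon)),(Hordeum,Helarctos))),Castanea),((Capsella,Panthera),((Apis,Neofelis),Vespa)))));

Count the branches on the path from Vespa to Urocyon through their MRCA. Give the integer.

10

The MRCA of Vespa and Urocyon is the node subtending ((Anopheles,((Solenopsis,Cricetus),(((Urocyon,Quercus),Formica),Oryza))),((((Abies,Pseudotsuga),((Ursus,(Acinonyx,Otocyon)),(Hordeum,Helarctos))),Castanea),((Capsella,Panthera),((Apis,Neofelis),Vespa)))).
From Vespa up to that node: 4 branches. From Urocyon up to the same node: 6 branches. Total: 4 + 6 = 10.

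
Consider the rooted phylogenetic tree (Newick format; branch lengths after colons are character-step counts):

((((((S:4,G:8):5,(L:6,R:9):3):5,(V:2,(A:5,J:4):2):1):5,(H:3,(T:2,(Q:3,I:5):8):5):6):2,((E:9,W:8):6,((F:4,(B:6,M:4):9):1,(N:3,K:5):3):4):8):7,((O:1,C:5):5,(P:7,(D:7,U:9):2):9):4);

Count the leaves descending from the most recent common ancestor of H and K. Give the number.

The MRCA of H and K is the node subtending (((((S,G),(L,R)),(V,(A,J))),(H,(T,(Q,I)))),((E,W),((F,(B,M)),(N,K)))).
That clade contains 18 terminal taxa: A, B, E, F, G, H, I, J, K, L, M, N, Q, R, S, T, V, W.

18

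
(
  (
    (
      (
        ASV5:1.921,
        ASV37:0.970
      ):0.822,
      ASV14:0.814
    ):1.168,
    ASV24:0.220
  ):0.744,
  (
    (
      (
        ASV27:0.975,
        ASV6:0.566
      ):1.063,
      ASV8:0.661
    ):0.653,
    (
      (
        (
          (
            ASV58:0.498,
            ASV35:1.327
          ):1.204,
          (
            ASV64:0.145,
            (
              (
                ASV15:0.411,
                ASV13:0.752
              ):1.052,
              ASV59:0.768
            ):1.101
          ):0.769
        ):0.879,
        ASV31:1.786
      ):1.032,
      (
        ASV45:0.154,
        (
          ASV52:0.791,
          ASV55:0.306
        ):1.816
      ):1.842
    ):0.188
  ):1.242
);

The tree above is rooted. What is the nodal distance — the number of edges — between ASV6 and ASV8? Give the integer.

The MRCA of ASV6 and ASV8 is the node subtending ((ASV27,ASV6),ASV8).
From ASV6 up to that node: 2 branches. From ASV8 up to the same node: 1 branch. Total: 2 + 1 = 3.

3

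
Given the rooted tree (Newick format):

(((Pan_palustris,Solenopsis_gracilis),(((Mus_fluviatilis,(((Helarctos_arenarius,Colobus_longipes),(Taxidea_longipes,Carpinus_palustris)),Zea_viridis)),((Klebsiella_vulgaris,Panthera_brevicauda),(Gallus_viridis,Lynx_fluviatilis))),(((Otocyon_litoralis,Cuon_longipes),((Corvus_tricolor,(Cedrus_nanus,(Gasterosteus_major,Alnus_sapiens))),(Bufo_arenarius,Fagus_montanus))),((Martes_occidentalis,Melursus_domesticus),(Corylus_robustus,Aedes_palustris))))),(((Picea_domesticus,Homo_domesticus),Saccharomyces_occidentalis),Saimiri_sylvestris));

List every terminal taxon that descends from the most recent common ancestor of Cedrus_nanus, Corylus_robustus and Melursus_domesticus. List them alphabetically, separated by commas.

Tracing Cedrus_nanus: it sits inside (Cedrus_nanus,(Gasterosteus_major,Alnus_sapiens)).
Tracing Corylus_robustus: it sits inside (Corylus_robustus,Aedes_palustris).
Tracing Melursus_domesticus: it sits inside (Martes_occidentalis,Melursus_domesticus).
The smallest clade enclosing all 3 is (((Otocyon_litoralis,Cuon_longipes),((Corvus_tricolor,(Cedrus_nanus,(Gasterosteus_major,Alnus_sapiens))),(Bufo_arenarius,Fagus_montanus))),((Martes_occidentalis,Melursus_domesticus),(Corylus_robustus,Aedes_palustris))); the answer is its 12 terminal taxa in alphabetical order.

Aedes_palustris, Alnus_sapiens, Bufo_arenarius, Cedrus_nanus, Corvus_tricolor, Corylus_robustus, Cuon_longipes, Fagus_montanus, Gasterosteus_major, Martes_occidentalis, Melursus_domesticus, Otocyon_litoralis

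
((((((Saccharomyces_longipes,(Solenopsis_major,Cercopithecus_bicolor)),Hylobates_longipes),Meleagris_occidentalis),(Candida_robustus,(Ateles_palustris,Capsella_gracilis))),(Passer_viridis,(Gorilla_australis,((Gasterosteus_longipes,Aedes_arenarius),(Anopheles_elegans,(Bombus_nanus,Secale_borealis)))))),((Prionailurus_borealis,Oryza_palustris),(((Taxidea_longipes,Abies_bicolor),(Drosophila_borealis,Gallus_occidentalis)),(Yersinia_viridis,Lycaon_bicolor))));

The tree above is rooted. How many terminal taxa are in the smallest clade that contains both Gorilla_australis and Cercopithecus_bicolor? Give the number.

15

The MRCA of Gorilla_australis and Cercopithecus_bicolor is the node subtending (((((Saccharomyces_longipes,(Solenopsis_major,Cercopithecus_bicolor)),Hylobates_longipes),Meleagris_occidentalis),(Candida_robustus,(Ateles_palustris,Capsella_gracilis))),(Passer_viridis,(Gorilla_australis,((Gasterosteus_longipes,Aedes_arenarius),(Anopheles_elegans,(Bombus_nanus,Secale_borealis)))))).
That clade contains 15 terminal taxa: Aedes_arenarius, Anopheles_elegans, Ateles_palustris, Bombus_nanus, Candida_robustus, Capsella_gracilis, Cercopithecus_bicolor, Gasterosteus_longipes, Gorilla_australis, Hylobates_longipes, Meleagris_occidentalis, Passer_viridis, Saccharomyces_longipes, Secale_borealis, Solenopsis_major.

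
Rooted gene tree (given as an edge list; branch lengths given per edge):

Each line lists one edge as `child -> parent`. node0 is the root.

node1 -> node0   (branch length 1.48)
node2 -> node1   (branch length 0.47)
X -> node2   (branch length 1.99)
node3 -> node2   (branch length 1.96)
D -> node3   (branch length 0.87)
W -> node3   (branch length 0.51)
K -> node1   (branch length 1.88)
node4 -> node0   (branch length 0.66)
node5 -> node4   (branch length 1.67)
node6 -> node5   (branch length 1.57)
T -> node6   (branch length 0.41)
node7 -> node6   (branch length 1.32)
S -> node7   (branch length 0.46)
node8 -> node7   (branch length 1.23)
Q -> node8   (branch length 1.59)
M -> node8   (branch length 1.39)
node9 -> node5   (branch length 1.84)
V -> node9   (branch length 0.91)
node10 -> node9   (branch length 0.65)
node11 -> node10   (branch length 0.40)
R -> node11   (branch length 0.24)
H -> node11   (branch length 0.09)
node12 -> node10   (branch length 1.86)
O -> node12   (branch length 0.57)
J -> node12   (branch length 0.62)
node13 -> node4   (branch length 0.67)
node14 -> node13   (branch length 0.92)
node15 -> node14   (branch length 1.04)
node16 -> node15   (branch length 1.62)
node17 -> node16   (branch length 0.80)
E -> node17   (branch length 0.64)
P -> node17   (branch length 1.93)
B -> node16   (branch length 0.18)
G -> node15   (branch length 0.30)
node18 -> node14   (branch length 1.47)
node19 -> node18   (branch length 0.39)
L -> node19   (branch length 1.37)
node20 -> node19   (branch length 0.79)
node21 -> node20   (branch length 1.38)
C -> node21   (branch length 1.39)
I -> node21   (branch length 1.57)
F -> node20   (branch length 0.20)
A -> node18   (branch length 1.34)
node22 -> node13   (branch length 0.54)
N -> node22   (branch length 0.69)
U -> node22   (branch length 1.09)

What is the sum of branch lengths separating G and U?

3.89

The path runs G → … → MRCA → … → U; the MRCA is the node subtending (((((E,P),B),G),((L,((C,I),F)),A)),(N,U)).
Branch lengths along that path: 0.30 + 1.04 + 0.92 + 0.54 + 1.09 = 3.89.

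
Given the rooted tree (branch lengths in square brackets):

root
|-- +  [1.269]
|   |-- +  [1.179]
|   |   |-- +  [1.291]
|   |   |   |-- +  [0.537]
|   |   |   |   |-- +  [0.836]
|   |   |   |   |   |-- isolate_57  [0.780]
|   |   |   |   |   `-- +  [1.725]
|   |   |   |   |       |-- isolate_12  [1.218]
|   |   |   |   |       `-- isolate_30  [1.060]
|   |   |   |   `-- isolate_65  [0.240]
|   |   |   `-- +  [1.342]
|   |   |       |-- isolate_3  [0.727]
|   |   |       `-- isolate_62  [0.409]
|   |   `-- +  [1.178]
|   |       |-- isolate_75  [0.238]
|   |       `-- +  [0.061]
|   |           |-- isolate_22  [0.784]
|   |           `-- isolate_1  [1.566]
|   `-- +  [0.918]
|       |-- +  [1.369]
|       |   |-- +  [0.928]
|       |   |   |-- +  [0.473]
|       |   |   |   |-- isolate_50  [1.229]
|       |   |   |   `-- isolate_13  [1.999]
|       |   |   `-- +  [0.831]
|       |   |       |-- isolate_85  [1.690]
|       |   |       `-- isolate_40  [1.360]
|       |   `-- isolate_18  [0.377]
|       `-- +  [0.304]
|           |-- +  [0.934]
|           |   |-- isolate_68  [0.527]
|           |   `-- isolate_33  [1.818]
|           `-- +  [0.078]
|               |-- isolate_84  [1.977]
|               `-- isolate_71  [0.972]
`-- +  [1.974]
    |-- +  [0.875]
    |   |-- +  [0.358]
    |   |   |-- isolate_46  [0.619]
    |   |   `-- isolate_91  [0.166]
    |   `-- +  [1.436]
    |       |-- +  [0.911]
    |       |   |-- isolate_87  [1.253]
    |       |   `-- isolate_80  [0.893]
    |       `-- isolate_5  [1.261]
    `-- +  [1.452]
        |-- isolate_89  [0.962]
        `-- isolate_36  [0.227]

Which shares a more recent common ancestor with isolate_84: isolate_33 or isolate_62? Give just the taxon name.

The MRCA of isolate_84 and isolate_33 subtends ((isolate_68,isolate_33),(isolate_84,isolate_71)) (4 taxa).
The MRCA of isolate_84 and isolate_62 subtends (((((isolate_57,(isolate_12,isolate_30)),isolate_65),(isolate_3,isolate_62)),(isolate_75,(isolate_22,isolate_1))),((((isolate_50,isolate_13),(isolate_85,isolate_40)),isolate_18),((isolate_68,isolate_33),(isolate_84,isolate_71)))) (18 taxa).
The first is nested inside the second, so isolate_84 shares a more recent common ancestor with isolate_33.

isolate_33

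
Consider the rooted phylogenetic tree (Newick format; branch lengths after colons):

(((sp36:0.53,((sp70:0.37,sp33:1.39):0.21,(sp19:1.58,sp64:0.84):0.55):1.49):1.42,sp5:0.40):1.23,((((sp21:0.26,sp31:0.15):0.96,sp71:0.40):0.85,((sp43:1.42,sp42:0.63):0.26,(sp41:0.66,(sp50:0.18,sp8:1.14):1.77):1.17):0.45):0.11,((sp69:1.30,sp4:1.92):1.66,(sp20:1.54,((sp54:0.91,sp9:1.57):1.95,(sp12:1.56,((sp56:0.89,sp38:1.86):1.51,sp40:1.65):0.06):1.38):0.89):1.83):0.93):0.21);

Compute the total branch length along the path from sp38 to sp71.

The path runs sp38 → … → MRCA → … → sp71; the MRCA is the node subtending ((((sp21,sp31),sp71),((sp43,sp42),(sp41,(sp50,sp8)))),((sp69,sp4),(sp20,((sp54,sp9),(sp12,((sp56,sp38),sp40)))))).
Branch lengths along that path: 1.86 + 1.51 + 0.06 + 1.38 + 0.89 + 1.83 + 0.93 + 0.11 + 0.85 + 0.40 = 9.82.

9.82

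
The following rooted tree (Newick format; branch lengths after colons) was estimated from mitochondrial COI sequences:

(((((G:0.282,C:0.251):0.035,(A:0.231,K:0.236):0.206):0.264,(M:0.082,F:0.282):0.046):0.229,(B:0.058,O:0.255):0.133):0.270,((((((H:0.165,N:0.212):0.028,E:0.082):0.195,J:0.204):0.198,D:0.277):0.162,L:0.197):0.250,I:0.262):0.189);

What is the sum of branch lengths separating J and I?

1.076

The path runs J → … → MRCA → … → I; the MRCA is the node subtending ((((((H,N),E),J),D),L),I).
Branch lengths along that path: 0.204 + 0.198 + 0.162 + 0.250 + 0.262 = 1.076.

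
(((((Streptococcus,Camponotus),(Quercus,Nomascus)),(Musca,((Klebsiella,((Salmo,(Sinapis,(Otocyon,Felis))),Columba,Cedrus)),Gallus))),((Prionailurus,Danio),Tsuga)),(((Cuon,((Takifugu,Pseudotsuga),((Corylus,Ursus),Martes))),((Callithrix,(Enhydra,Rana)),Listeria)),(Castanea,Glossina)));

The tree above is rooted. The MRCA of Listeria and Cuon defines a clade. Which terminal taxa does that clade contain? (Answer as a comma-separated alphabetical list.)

Tracing Listeria: it sits inside ((Callithrix,(Enhydra,Rana)),Listeria).
Tracing Cuon: it sits inside (Cuon,((Takifugu,Pseudotsuga),((Corylus,Ursus),Martes))).
The smallest clade enclosing both is ((Cuon,((Takifugu,Pseudotsuga),((Corylus,Ursus),Martes))),((Callithrix,(Enhydra,Rana)),Listeria)); the answer is its 10 terminal taxa in alphabetical order.

Callithrix, Corylus, Cuon, Enhydra, Listeria, Martes, Pseudotsuga, Rana, Takifugu, Ursus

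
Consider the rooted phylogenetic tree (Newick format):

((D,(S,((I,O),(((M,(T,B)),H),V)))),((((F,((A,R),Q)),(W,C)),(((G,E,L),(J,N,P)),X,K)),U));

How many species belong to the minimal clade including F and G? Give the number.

The MRCA of F and G is the node subtending (((F,((A,R),Q)),(W,C)),(((G,E,L),(J,N,P)),X,K)).
That clade contains 14 terminal taxa: A, C, E, F, G, J, K, L, N, P, Q, R, W, X.

14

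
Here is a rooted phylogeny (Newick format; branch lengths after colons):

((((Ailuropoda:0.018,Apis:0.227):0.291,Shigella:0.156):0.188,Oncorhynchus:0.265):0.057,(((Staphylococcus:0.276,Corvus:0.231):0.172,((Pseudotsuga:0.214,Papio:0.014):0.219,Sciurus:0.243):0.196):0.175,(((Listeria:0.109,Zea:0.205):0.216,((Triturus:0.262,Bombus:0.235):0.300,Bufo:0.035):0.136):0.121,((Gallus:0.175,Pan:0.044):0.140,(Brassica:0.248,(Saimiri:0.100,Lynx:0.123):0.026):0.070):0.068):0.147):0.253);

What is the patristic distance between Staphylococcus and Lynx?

The path runs Staphylococcus → … → MRCA → … → Lynx; the MRCA is the node subtending (((Staphylococcus,Corvus),((Pseudotsuga,Papio),Sciurus)),(((Listeria,Zea),((Triturus,Bombus),Bufo)),((Gallus,Pan),(Brassica,(Saimiri,Lynx))))).
Branch lengths along that path: 0.276 + 0.172 + 0.175 + 0.147 + 0.068 + 0.070 + 0.026 + 0.123 = 1.057.

1.057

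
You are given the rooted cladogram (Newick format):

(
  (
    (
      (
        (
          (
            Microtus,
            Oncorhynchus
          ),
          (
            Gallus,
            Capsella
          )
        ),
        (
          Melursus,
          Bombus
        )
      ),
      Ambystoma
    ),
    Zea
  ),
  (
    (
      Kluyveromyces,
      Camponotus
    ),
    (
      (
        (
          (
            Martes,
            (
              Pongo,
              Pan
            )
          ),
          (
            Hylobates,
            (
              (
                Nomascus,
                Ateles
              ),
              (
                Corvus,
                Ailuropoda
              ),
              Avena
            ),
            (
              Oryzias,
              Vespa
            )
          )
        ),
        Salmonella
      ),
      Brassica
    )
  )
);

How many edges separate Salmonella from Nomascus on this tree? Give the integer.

6

The MRCA of Salmonella and Nomascus is the node subtending (((Martes,(Pongo,Pan)),(Hylobates,((Nomascus,Ateles),(Corvus,Ailuropoda),Avena),(Oryzias,Vespa))),Salmonella).
From Salmonella up to that node: 1 branch. From Nomascus up to the same node: 5 branches. Total: 1 + 5 = 6.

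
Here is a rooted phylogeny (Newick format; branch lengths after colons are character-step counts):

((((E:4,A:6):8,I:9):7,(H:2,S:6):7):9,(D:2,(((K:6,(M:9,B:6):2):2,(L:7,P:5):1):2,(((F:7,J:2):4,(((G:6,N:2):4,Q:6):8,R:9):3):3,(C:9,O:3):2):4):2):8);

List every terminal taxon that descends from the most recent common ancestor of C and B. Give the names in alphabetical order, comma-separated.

B, C, F, G, J, K, L, M, N, O, P, Q, R

Tracing C: it sits inside (C,O).
Tracing B: it sits inside (M,B).
The smallest clade enclosing both is (((K,(M,B)),(L,P)),(((F,J),(((G,N),Q),R)),(C,O))); the answer is its 13 terminal taxa in alphabetical order.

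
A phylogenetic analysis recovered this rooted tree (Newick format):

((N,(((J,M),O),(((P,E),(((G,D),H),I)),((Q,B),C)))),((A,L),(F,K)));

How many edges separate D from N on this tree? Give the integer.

8

The MRCA of D and N is the node subtending (N,(((J,M),O),(((P,E),(((G,D),H),I)),((Q,B),C)))).
From D up to that node: 7 branches. From N up to the same node: 1 branch. Total: 7 + 1 = 8.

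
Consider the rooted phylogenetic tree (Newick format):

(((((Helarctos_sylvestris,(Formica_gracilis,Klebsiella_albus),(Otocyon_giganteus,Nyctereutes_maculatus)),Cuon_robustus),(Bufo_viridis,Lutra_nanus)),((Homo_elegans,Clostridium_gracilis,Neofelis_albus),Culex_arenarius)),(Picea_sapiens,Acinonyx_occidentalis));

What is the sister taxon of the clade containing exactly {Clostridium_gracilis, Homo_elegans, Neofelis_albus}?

Culex_arenarius

The clade containing exactly {Clostridium_gracilis, Homo_elegans, Neofelis_albus} attaches to the tree at the node subtending ((Homo_elegans,Clostridium_gracilis,Neofelis_albus),Culex_arenarius).
The other lineage descending from that same node — the sister group — is the single tip Culex_arenarius.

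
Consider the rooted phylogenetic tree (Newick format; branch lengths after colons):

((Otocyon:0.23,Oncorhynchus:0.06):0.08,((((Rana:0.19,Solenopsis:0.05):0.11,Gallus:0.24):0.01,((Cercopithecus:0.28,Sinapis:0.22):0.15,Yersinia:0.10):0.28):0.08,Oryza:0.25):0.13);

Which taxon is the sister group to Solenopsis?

Solenopsis attaches to the tree at the node subtending (Rana,Solenopsis).
The other lineage descending from that same node — the sister group — is the single tip Rana.

Rana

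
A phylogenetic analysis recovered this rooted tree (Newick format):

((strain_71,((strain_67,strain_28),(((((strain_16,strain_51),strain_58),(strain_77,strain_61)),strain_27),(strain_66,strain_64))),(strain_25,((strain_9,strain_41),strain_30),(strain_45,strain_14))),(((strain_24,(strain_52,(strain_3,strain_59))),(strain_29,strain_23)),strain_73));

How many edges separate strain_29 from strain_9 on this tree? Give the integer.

9

The MRCA of strain_29 and strain_9 is the root of the tree.
From strain_29 up to that node: 4 branches. From strain_9 up to the same node: 5 branches. Total: 4 + 5 = 9.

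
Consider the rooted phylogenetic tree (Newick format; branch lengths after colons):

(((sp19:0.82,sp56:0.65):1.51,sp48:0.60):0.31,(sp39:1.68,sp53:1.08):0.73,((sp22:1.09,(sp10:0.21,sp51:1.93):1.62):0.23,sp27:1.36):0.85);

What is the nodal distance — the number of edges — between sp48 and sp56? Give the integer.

The MRCA of sp48 and sp56 is the node subtending ((sp19,sp56),sp48).
From sp48 up to that node: 1 branch. From sp56 up to the same node: 2 branches. Total: 1 + 2 = 3.

3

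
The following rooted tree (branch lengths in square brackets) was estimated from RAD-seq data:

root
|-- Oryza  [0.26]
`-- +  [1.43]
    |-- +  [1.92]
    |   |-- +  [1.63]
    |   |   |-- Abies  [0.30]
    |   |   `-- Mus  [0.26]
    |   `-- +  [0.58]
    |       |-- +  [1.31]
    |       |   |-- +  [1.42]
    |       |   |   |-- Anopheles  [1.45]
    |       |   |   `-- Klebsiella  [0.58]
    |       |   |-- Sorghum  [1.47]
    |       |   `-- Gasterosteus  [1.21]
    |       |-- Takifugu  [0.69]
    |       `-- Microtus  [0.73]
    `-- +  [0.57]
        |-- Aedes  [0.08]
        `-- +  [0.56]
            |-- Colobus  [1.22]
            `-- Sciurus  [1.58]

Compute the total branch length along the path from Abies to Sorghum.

5.29

The path runs Abies → … → MRCA → … → Sorghum; the MRCA is the node subtending ((Abies,Mus),(((Anopheles,Klebsiella),Sorghum,Gasterosteus),Takifugu,Microtus)).
Branch lengths along that path: 0.30 + 1.63 + 0.58 + 1.31 + 1.47 = 5.29.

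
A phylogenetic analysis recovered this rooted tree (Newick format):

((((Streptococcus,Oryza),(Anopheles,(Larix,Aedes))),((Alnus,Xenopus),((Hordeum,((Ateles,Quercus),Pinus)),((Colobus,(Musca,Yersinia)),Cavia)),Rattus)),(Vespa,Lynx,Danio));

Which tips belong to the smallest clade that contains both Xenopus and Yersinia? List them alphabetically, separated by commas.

Tracing Xenopus: it sits inside (Alnus,Xenopus).
Tracing Yersinia: it sits inside (Musca,Yersinia).
The smallest clade enclosing both is ((Alnus,Xenopus),((Hordeum,((Ateles,Quercus),Pinus)),((Colobus,(Musca,Yersinia)),Cavia)),Rattus); the answer is its 11 terminal taxa in alphabetical order.

Alnus, Ateles, Cavia, Colobus, Hordeum, Musca, Pinus, Quercus, Rattus, Xenopus, Yersinia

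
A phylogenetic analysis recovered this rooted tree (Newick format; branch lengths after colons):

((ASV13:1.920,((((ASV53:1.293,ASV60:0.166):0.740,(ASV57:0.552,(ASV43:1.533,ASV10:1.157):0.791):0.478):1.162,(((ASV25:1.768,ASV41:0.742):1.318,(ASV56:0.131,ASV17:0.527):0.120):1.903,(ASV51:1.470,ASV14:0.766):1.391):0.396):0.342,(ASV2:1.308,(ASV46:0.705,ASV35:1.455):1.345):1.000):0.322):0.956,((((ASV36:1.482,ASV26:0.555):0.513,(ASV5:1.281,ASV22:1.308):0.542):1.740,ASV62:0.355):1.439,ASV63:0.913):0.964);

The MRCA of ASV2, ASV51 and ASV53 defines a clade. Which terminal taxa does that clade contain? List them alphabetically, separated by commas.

Tracing ASV2: it sits inside (ASV2,(ASV46,ASV35)).
Tracing ASV51: it sits inside (ASV51,ASV14).
Tracing ASV53: it sits inside (ASV53,ASV60).
The smallest clade enclosing all 3 is ((((ASV53,ASV60),(ASV57,(ASV43,ASV10))),(((ASV25,ASV41),(ASV56,ASV17)),(ASV51,ASV14))),(ASV2,(ASV46,ASV35))); the answer is its 14 terminal taxa in alphabetical order.

ASV10, ASV14, ASV17, ASV2, ASV25, ASV35, ASV41, ASV43, ASV46, ASV51, ASV53, ASV56, ASV57, ASV60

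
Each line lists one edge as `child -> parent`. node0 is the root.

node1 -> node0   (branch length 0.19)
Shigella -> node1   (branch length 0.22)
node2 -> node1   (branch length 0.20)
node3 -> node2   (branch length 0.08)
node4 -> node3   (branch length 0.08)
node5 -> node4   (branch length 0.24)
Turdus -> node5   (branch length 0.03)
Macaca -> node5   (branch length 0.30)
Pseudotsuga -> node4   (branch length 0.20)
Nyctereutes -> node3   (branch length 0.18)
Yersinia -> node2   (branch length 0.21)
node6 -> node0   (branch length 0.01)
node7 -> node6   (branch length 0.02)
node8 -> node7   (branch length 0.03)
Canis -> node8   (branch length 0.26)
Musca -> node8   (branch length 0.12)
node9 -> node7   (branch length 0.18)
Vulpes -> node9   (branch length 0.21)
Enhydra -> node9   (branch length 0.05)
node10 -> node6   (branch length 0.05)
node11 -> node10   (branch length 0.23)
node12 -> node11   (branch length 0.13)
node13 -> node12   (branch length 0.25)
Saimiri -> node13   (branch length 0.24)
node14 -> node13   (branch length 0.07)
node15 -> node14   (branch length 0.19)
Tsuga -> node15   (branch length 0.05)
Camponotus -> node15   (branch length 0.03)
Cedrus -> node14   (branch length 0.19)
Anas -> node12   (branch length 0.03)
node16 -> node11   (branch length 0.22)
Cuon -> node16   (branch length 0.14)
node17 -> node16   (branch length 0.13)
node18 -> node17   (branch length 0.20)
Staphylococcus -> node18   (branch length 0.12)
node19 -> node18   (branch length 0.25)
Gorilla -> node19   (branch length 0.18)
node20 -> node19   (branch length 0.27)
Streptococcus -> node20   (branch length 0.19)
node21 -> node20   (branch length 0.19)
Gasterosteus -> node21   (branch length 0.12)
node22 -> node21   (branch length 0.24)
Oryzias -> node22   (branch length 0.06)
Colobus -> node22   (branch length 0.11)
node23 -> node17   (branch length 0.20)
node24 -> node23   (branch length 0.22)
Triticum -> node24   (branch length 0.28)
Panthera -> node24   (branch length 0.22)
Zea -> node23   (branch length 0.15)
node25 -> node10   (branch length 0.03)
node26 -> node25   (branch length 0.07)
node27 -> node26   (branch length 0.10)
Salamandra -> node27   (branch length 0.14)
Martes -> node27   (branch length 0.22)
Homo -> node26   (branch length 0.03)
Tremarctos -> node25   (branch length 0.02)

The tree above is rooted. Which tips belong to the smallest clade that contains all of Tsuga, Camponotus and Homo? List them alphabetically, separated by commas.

Anas, Camponotus, Cedrus, Colobus, Cuon, Gasterosteus, Gorilla, Homo, Martes, Oryzias, Panthera, Saimiri, Salamandra, Staphylococcus, Streptococcus, Tremarctos, Triticum, Tsuga, Zea

Tracing Tsuga: it sits inside (Tsuga,Camponotus).
Tracing Camponotus: it sits inside (Tsuga,Camponotus).
Tracing Homo: it sits inside ((Salamandra,Martes),Homo).
The smallest clade enclosing all 3 is ((((Saimiri,((Tsuga,Camponotus),Cedrus)),Anas),(Cuon,((Staphylococcus,(Gorilla,(Streptococcus,(Gasterosteus,(Oryzias,Colobus))))),((Triticum,Panthera),Zea)))),(((Salamandra,Martes),Homo),Tremarctos)); the answer is its 19 terminal taxa in alphabetical order.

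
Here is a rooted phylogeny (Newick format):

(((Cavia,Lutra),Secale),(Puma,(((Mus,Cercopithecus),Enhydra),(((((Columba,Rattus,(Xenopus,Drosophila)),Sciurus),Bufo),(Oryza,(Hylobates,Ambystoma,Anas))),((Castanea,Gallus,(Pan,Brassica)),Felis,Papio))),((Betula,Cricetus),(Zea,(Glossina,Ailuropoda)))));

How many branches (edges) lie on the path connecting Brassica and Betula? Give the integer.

9

The MRCA of Brassica and Betula is the node subtending (Puma,(((Mus,Cercopithecus),Enhydra),(((((Columba,Rattus,(Xenopus,Drosophila)),Sciurus),Bufo),(Oryza,(Hylobates,Ambystoma,Anas))),((Castanea,Gallus,(Pan,Brassica)),Felis,Papio))),((Betula,Cricetus),(Zea,(Glossina,Ailuropoda)))).
From Brassica up to that node: 6 branches. From Betula up to the same node: 3 branches. Total: 6 + 3 = 9.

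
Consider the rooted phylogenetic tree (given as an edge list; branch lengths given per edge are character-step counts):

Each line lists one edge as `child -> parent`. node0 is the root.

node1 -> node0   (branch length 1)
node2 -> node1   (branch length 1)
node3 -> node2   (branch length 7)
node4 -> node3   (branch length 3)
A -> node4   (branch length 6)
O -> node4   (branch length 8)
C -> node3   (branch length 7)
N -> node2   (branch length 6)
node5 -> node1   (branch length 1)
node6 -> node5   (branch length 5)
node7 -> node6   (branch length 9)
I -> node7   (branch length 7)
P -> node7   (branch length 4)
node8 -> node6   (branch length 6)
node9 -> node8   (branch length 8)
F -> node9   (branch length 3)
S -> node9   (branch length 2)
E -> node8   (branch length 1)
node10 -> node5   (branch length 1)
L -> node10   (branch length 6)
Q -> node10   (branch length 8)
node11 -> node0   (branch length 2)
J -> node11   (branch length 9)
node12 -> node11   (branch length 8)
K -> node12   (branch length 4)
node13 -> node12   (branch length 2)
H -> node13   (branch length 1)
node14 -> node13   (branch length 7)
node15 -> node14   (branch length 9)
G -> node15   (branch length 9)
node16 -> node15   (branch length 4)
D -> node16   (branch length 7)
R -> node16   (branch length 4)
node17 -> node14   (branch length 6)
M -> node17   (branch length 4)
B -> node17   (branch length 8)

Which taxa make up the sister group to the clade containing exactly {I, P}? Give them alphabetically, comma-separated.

The clade containing exactly {I, P} attaches to the tree at the node subtending ((I,P),((F,S),E)).
The other lineage descending from that same node — the sister group — is ((F,S),E); its 3 tips in alphabetical order are the answer.

E, F, S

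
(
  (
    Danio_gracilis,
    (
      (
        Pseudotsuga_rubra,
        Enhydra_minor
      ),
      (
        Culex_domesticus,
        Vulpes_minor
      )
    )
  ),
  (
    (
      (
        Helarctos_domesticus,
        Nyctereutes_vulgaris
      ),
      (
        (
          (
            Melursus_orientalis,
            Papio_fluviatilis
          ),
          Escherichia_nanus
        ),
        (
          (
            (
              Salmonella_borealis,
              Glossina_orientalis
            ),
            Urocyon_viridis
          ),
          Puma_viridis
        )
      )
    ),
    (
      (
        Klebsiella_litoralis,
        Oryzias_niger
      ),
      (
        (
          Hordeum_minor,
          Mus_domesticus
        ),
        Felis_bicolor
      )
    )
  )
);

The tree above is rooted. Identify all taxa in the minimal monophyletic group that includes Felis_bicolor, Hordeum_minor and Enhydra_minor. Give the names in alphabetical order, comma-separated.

Culex_domesticus, Danio_gracilis, Enhydra_minor, Escherichia_nanus, Felis_bicolor, Glossina_orientalis, Helarctos_domesticus, Hordeum_minor, Klebsiella_litoralis, Melursus_orientalis, Mus_domesticus, Nyctereutes_vulgaris, Oryzias_niger, Papio_fluviatilis, Pseudotsuga_rubra, Puma_viridis, Salmonella_borealis, Urocyon_viridis, Vulpes_minor

Tracing Felis_bicolor: it sits inside ((Hordeum_minor,Mus_domesticus),Felis_bicolor).
Tracing Hordeum_minor: it sits inside (Hordeum_minor,Mus_domesticus).
Tracing Enhydra_minor: it sits inside (Pseudotsuga_rubra,Enhydra_minor).
The smallest clade enclosing all 3 is the whole tree (their MRCA is the root), so the answer is all 19 tips in alphabetical order.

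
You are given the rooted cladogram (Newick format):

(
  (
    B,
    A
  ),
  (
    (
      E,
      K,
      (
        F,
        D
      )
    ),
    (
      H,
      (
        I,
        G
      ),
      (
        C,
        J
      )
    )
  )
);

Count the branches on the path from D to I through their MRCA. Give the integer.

The MRCA of D and I is the node subtending ((E,K,(F,D)),(H,(I,G),(C,J))).
From D up to that node: 3 branches. From I up to the same node: 3 branches. Total: 3 + 3 = 6.

6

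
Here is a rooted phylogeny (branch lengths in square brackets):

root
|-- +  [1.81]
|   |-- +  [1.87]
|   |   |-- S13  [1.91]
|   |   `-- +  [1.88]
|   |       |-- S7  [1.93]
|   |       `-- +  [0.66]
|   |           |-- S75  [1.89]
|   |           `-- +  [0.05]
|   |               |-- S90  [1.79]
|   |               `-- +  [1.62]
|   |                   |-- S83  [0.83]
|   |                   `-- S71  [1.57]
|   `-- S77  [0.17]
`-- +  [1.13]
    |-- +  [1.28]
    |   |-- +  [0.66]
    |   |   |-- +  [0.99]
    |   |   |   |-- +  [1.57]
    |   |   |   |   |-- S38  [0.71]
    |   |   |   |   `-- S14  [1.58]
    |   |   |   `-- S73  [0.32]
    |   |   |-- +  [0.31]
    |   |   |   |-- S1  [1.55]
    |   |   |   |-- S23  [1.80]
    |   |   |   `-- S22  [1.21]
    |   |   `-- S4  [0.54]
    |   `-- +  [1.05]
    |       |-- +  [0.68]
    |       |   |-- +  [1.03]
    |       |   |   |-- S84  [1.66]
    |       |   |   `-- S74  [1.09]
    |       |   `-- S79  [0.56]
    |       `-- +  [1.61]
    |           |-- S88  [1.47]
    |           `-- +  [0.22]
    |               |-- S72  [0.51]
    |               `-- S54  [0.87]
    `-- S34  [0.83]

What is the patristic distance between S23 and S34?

4.88

The path runs S23 → … → MRCA → … → S34; the MRCA is the node subtending (((((S38,S14),S73),(S1,S23,S22),S4),(((S84,S74),S79),(S88,(S72,S54)))),S34).
Branch lengths along that path: 1.80 + 0.31 + 0.66 + 1.28 + 0.83 = 4.88.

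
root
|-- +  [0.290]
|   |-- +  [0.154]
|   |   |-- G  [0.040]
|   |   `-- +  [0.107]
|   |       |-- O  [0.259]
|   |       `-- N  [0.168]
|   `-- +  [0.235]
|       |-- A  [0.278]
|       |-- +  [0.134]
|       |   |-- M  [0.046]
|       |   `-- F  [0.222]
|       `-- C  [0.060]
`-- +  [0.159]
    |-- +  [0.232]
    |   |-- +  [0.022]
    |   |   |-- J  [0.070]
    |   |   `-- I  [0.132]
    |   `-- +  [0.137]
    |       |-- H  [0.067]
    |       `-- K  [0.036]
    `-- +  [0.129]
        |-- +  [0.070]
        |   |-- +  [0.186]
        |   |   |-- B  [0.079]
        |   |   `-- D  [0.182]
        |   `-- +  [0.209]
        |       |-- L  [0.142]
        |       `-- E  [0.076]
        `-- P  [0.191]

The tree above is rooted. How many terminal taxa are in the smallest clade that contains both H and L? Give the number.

9

The MRCA of H and L is the node subtending (((J,I),(H,K)),(((B,D),(L,E)),P)).
That clade contains 9 terminal taxa: B, D, E, H, I, J, K, L, P.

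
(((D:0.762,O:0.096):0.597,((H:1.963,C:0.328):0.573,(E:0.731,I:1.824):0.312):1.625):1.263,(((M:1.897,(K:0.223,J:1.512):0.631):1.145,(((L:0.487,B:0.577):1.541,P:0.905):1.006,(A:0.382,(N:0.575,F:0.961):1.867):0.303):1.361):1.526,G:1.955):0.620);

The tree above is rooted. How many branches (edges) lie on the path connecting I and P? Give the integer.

9

The MRCA of I and P is the root of the tree.
From I up to that node: 4 branches. From P up to the same node: 5 branches. Total: 4 + 5 = 9.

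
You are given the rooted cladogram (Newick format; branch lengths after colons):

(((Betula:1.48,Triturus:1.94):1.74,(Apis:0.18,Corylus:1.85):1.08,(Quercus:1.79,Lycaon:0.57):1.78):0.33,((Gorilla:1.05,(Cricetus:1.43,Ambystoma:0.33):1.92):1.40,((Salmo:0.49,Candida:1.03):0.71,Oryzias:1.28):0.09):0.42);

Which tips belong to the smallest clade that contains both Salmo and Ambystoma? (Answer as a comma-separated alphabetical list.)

Tracing Salmo: it sits inside (Salmo,Candida).
Tracing Ambystoma: it sits inside (Cricetus,Ambystoma).
The smallest clade enclosing both is ((Gorilla,(Cricetus,Ambystoma)),((Salmo,Candida),Oryzias)); the answer is its 6 terminal taxa in alphabetical order.

Ambystoma, Candida, Cricetus, Gorilla, Oryzias, Salmo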